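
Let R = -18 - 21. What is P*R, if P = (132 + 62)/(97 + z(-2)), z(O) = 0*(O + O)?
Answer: -78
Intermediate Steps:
z(O) = 0 (z(O) = 0*(2*O) = 0)
R = -39
P = 2 (P = (132 + 62)/(97 + 0) = 194/97 = 194*(1/97) = 2)
P*R = 2*(-39) = -78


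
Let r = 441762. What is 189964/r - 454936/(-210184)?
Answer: 15056301913/5803206513 ≈ 2.5945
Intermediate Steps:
189964/r - 454936/(-210184) = 189964/441762 - 454936/(-210184) = 189964*(1/441762) - 454936*(-1/210184) = 94982/220881 + 56867/26273 = 15056301913/5803206513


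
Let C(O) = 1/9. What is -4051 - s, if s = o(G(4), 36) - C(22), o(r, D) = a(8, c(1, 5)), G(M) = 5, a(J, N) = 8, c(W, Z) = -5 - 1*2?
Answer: -36530/9 ≈ -4058.9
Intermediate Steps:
c(W, Z) = -7 (c(W, Z) = -5 - 2 = -7)
o(r, D) = 8
C(O) = ⅑
s = 71/9 (s = 8 - 1*⅑ = 8 - ⅑ = 71/9 ≈ 7.8889)
-4051 - s = -4051 - 1*71/9 = -4051 - 71/9 = -36530/9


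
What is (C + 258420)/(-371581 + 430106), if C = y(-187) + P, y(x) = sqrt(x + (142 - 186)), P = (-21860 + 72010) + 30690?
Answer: 67852/11705 + I*sqrt(231)/58525 ≈ 5.7968 + 0.0002597*I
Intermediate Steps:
P = 80840 (P = 50150 + 30690 = 80840)
y(x) = sqrt(-44 + x) (y(x) = sqrt(x - 44) = sqrt(-44 + x))
C = 80840 + I*sqrt(231) (C = sqrt(-44 - 187) + 80840 = sqrt(-231) + 80840 = I*sqrt(231) + 80840 = 80840 + I*sqrt(231) ≈ 80840.0 + 15.199*I)
(C + 258420)/(-371581 + 430106) = ((80840 + I*sqrt(231)) + 258420)/(-371581 + 430106) = (339260 + I*sqrt(231))/58525 = (339260 + I*sqrt(231))*(1/58525) = 67852/11705 + I*sqrt(231)/58525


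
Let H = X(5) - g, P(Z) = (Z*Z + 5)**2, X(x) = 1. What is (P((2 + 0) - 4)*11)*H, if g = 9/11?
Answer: 162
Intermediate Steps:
g = 9/11 (g = 9*(1/11) = 9/11 ≈ 0.81818)
P(Z) = (5 + Z**2)**2 (P(Z) = (Z**2 + 5)**2 = (5 + Z**2)**2)
H = 2/11 (H = 1 - 1*9/11 = 1 - 9/11 = 2/11 ≈ 0.18182)
(P((2 + 0) - 4)*11)*H = ((5 + ((2 + 0) - 4)**2)**2*11)*(2/11) = ((5 + (2 - 4)**2)**2*11)*(2/11) = ((5 + (-2)**2)**2*11)*(2/11) = ((5 + 4)**2*11)*(2/11) = (9**2*11)*(2/11) = (81*11)*(2/11) = 891*(2/11) = 162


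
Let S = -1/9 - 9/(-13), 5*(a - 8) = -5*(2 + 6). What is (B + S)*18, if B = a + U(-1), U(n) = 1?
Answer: 370/13 ≈ 28.462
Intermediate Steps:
a = 0 (a = 8 + (-5*(2 + 6))/5 = 8 + (-5*8)/5 = 8 + (⅕)*(-40) = 8 - 8 = 0)
S = 68/117 (S = -1*⅑ - 9*(-1/13) = -⅑ + 9/13 = 68/117 ≈ 0.58120)
B = 1 (B = 0 + 1 = 1)
(B + S)*18 = (1 + 68/117)*18 = (185/117)*18 = 370/13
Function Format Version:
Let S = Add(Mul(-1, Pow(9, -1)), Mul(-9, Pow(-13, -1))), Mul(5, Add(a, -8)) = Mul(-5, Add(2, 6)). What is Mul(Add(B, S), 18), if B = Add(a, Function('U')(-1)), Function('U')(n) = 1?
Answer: Rational(370, 13) ≈ 28.462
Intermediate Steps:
a = 0 (a = Add(8, Mul(Rational(1, 5), Mul(-5, Add(2, 6)))) = Add(8, Mul(Rational(1, 5), Mul(-5, 8))) = Add(8, Mul(Rational(1, 5), -40)) = Add(8, -8) = 0)
S = Rational(68, 117) (S = Add(Mul(-1, Rational(1, 9)), Mul(-9, Rational(-1, 13))) = Add(Rational(-1, 9), Rational(9, 13)) = Rational(68, 117) ≈ 0.58120)
B = 1 (B = Add(0, 1) = 1)
Mul(Add(B, S), 18) = Mul(Add(1, Rational(68, 117)), 18) = Mul(Rational(185, 117), 18) = Rational(370, 13)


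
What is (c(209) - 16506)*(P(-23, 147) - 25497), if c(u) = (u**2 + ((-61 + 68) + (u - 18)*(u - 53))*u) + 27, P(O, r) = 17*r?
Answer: -143876154942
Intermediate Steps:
c(u) = 27 + u**2 + u*(7 + (-53 + u)*(-18 + u)) (c(u) = (u**2 + (7 + (-18 + u)*(-53 + u))*u) + 27 = (u**2 + (7 + (-53 + u)*(-18 + u))*u) + 27 = (u**2 + u*(7 + (-53 + u)*(-18 + u))) + 27 = 27 + u**2 + u*(7 + (-53 + u)*(-18 + u)))
(c(209) - 16506)*(P(-23, 147) - 25497) = ((27 + 209**3 - 70*209**2 + 961*209) - 16506)*(17*147 - 25497) = ((27 + 9129329 - 70*43681 + 200849) - 16506)*(2499 - 25497) = ((27 + 9129329 - 3057670 + 200849) - 16506)*(-22998) = (6272535 - 16506)*(-22998) = 6256029*(-22998) = -143876154942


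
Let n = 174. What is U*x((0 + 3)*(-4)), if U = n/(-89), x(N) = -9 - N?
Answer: -522/89 ≈ -5.8652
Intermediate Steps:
U = -174/89 (U = 174/(-89) = 174*(-1/89) = -174/89 ≈ -1.9551)
U*x((0 + 3)*(-4)) = -174*(-9 - (0 + 3)*(-4))/89 = -174*(-9 - 3*(-4))/89 = -174*(-9 - 1*(-12))/89 = -174*(-9 + 12)/89 = -174/89*3 = -522/89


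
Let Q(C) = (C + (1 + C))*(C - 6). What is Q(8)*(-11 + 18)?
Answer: 238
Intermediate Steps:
Q(C) = (1 + 2*C)*(-6 + C)
Q(8)*(-11 + 18) = (-6 - 11*8 + 2*8**2)*(-11 + 18) = (-6 - 88 + 2*64)*7 = (-6 - 88 + 128)*7 = 34*7 = 238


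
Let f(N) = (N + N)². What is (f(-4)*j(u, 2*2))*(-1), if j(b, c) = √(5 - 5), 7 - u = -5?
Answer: 0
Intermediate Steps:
u = 12 (u = 7 - 1*(-5) = 7 + 5 = 12)
f(N) = 4*N² (f(N) = (2*N)² = 4*N²)
j(b, c) = 0 (j(b, c) = √0 = 0)
(f(-4)*j(u, 2*2))*(-1) = ((4*(-4)²)*0)*(-1) = ((4*16)*0)*(-1) = (64*0)*(-1) = 0*(-1) = 0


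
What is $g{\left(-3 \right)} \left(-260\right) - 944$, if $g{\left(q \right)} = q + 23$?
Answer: $-6144$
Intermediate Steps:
$g{\left(q \right)} = 23 + q$
$g{\left(-3 \right)} \left(-260\right) - 944 = \left(23 - 3\right) \left(-260\right) - 944 = 20 \left(-260\right) - 944 = -5200 - 944 = -6144$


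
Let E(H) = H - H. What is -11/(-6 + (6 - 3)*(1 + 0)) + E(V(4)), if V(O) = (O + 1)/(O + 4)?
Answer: 11/3 ≈ 3.6667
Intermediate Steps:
V(O) = (1 + O)/(4 + O)
E(H) = 0
-11/(-6 + (6 - 3)*(1 + 0)) + E(V(4)) = -11/(-6 + (6 - 3)*(1 + 0)) + 0 = -11/(-6 + 3*1) + 0 = -11/(-6 + 3) + 0 = -11/(-3) + 0 = -11*(-⅓) + 0 = 11/3 + 0 = 11/3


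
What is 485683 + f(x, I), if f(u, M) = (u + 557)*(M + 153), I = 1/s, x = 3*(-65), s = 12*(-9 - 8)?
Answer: 55188857/102 ≈ 5.4107e+5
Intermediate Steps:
s = -204 (s = 12*(-17) = -204)
x = -195
I = -1/204 (I = 1/(-204) = -1/204 ≈ -0.0049020)
f(u, M) = (153 + M)*(557 + u) (f(u, M) = (557 + u)*(153 + M) = (153 + M)*(557 + u))
485683 + f(x, I) = 485683 + (85221 + 153*(-195) + 557*(-1/204) - 1/204*(-195)) = 485683 + (85221 - 29835 - 557/204 + 65/68) = 485683 + 5649191/102 = 55188857/102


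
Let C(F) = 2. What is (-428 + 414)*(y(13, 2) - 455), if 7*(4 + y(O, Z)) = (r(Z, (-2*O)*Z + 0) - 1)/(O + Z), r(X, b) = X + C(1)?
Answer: 32128/5 ≈ 6425.6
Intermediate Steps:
r(X, b) = 2 + X (r(X, b) = X + 2 = 2 + X)
y(O, Z) = -4 + (1 + Z)/(7*(O + Z)) (y(O, Z) = -4 + (((2 + Z) - 1)/(O + Z))/7 = -4 + ((1 + Z)/(O + Z))/7 = -4 + (1 + Z)/(7*(O + Z)))
(-428 + 414)*(y(13, 2) - 455) = (-428 + 414)*((1 - 28*13 - 27*2)/(7*(13 + 2)) - 455) = -14*((⅐)*(1 - 364 - 54)/15 - 455) = -14*((⅐)*(1/15)*(-417) - 455) = -14*(-139/35 - 455) = -14*(-16064/35) = 32128/5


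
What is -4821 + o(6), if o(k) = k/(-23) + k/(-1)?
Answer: -111027/23 ≈ -4827.3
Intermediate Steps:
o(k) = -24*k/23 (o(k) = k*(-1/23) + k*(-1) = -k/23 - k = -24*k/23)
-4821 + o(6) = -4821 - 24/23*6 = -4821 - 144/23 = -111027/23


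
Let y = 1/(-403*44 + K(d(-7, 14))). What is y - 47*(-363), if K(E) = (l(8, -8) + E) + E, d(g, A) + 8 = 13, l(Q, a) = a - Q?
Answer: 302628017/17738 ≈ 17061.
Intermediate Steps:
d(g, A) = 5 (d(g, A) = -8 + 13 = 5)
K(E) = -16 + 2*E (K(E) = ((-8 - 1*8) + E) + E = ((-8 - 8) + E) + E = (-16 + E) + E = -16 + 2*E)
y = -1/17738 (y = 1/(-403*44 + (-16 + 2*5)) = 1/(-17732 + (-16 + 10)) = 1/(-17732 - 6) = 1/(-17738) = -1/17738 ≈ -5.6376e-5)
y - 47*(-363) = -1/17738 - 47*(-363) = -1/17738 + 17061 = 302628017/17738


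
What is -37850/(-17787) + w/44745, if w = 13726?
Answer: 645914204/265293105 ≈ 2.4347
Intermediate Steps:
-37850/(-17787) + w/44745 = -37850/(-17787) + 13726/44745 = -37850*(-1/17787) + 13726*(1/44745) = 37850/17787 + 13726/44745 = 645914204/265293105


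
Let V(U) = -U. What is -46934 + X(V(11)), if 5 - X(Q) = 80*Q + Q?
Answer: -46038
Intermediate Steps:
X(Q) = 5 - 81*Q (X(Q) = 5 - (80*Q + Q) = 5 - 81*Q)
-46934 + X(V(11)) = -46934 + (5 - (-81)*11) = -46934 + (5 - 81*(-11)) = -46934 + (5 + 891) = -46934 + 896 = -46038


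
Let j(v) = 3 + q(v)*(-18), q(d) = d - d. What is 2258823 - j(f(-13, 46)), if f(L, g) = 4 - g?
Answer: 2258820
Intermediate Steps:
q(d) = 0
j(v) = 3 (j(v) = 3 + 0*(-18) = 3 + 0 = 3)
2258823 - j(f(-13, 46)) = 2258823 - 1*3 = 2258823 - 3 = 2258820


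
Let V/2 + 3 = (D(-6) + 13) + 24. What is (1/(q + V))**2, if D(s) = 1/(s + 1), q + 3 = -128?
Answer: 25/100489 ≈ 0.00024878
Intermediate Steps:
q = -131 (q = -3 - 128 = -131)
D(s) = 1/(1 + s)
V = 338/5 (V = -6 + 2*((1/(1 - 6) + 13) + 24) = -6 + 2*((1/(-5) + 13) + 24) = -6 + 2*((-1/5 + 13) + 24) = -6 + 2*(64/5 + 24) = -6 + 2*(184/5) = -6 + 368/5 = 338/5 ≈ 67.600)
(1/(q + V))**2 = (1/(-131 + 338/5))**2 = (1/(-317/5))**2 = (-5/317)**2 = 25/100489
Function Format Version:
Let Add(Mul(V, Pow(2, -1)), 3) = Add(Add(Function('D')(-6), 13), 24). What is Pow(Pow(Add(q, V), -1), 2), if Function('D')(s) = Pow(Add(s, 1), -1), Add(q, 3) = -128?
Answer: Rational(25, 100489) ≈ 0.00024878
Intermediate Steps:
q = -131 (q = Add(-3, -128) = -131)
Function('D')(s) = Pow(Add(1, s), -1)
V = Rational(338, 5) (V = Add(-6, Mul(2, Add(Add(Pow(Add(1, -6), -1), 13), 24))) = Add(-6, Mul(2, Add(Add(Pow(-5, -1), 13), 24))) = Add(-6, Mul(2, Add(Add(Rational(-1, 5), 13), 24))) = Add(-6, Mul(2, Add(Rational(64, 5), 24))) = Add(-6, Mul(2, Rational(184, 5))) = Add(-6, Rational(368, 5)) = Rational(338, 5) ≈ 67.600)
Pow(Pow(Add(q, V), -1), 2) = Pow(Pow(Add(-131, Rational(338, 5)), -1), 2) = Pow(Pow(Rational(-317, 5), -1), 2) = Pow(Rational(-5, 317), 2) = Rational(25, 100489)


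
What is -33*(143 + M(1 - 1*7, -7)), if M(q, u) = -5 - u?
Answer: -4785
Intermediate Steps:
-33*(143 + M(1 - 1*7, -7)) = -33*(143 + (-5 - 1*(-7))) = -33*(143 + (-5 + 7)) = -33*(143 + 2) = -33*145 = -4785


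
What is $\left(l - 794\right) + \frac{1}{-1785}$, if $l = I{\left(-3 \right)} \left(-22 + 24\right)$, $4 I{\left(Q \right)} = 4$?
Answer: $- \frac{1413721}{1785} \approx -792.0$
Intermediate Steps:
$I{\left(Q \right)} = 1$ ($I{\left(Q \right)} = \frac{1}{4} \cdot 4 = 1$)
$l = 2$ ($l = 1 \left(-22 + 24\right) = 1 \cdot 2 = 2$)
$\left(l - 794\right) + \frac{1}{-1785} = \left(2 - 794\right) + \frac{1}{-1785} = \left(2 - 794\right) - \frac{1}{1785} = -792 - \frac{1}{1785} = - \frac{1413721}{1785}$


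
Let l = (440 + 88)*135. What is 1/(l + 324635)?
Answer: 1/395915 ≈ 2.5258e-6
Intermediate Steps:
l = 71280 (l = 528*135 = 71280)
1/(l + 324635) = 1/(71280 + 324635) = 1/395915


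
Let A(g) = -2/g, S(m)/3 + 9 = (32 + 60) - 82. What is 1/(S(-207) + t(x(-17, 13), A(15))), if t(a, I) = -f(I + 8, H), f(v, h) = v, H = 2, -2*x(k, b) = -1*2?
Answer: -15/73 ≈ -0.20548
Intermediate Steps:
x(k, b) = 1 (x(k, b) = -(-1)*2/2 = -½*(-2) = 1)
S(m) = 3 (S(m) = -27 + 3*((32 + 60) - 82) = -27 + 3*(92 - 82) = -27 + 3*10 = -27 + 30 = 3)
t(a, I) = -8 - I (t(a, I) = -(I + 8) = -(8 + I) = -8 - I)
1/(S(-207) + t(x(-17, 13), A(15))) = 1/(3 + (-8 - (-2)/15)) = 1/(3 + (-8 - 1*(-2/15))) = 1/(3 + (-8 + 2/15)) = 1/(3 - 118/15) = 1/(-73/15) = -15/73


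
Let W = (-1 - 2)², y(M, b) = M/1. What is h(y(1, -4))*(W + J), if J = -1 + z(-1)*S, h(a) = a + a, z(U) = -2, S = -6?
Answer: 40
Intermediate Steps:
y(M, b) = M (y(M, b) = M*1 = M)
h(a) = 2*a
J = 11 (J = -1 - 2*(-6) = -1 + 12 = 11)
W = 9 (W = (-3)² = 9)
h(y(1, -4))*(W + J) = (2*1)*(9 + 11) = 2*20 = 40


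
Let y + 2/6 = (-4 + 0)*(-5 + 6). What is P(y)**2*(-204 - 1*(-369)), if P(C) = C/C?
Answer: 165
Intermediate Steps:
y = -13/3 (y = -1/3 + (-4 + 0)*(-5 + 6) = -1/3 - 4*1 = -1/3 - 4 = -13/3 ≈ -4.3333)
P(C) = 1
P(y)**2*(-204 - 1*(-369)) = 1**2*(-204 - 1*(-369)) = 1*(-204 + 369) = 1*165 = 165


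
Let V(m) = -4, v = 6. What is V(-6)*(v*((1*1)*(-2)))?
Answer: 48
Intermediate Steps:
V(-6)*(v*((1*1)*(-2))) = -24*(1*1)*(-2) = -24*1*(-2) = -24*(-2) = -4*(-12) = 48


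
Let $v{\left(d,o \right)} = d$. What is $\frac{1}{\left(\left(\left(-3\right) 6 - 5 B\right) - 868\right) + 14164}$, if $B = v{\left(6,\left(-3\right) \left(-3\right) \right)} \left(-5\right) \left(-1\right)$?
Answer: $\frac{1}{13128} \approx 7.6173 \cdot 10^{-5}$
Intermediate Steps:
$B = 30$ ($B = 6 \left(-5\right) \left(-1\right) = \left(-30\right) \left(-1\right) = 30$)
$\frac{1}{\left(\left(\left(-3\right) 6 - 5 B\right) - 868\right) + 14164} = \frac{1}{\left(\left(\left(-3\right) 6 - 150\right) - 868\right) + 14164} = \frac{1}{\left(\left(-18 - 150\right) - 868\right) + 14164} = \frac{1}{\left(-168 - 868\right) + 14164} = \frac{1}{-1036 + 14164} = \frac{1}{13128}$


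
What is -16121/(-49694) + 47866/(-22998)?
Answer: -1003951123/571431306 ≈ -1.7569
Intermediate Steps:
-16121/(-49694) + 47866/(-22998) = -16121*(-1/49694) + 47866*(-1/22998) = 16121/49694 - 23933/11499 = -1003951123/571431306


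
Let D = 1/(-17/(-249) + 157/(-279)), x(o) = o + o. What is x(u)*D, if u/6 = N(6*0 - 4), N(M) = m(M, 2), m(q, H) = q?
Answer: 555768/5725 ≈ 97.077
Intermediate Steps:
N(M) = M
u = -24 (u = 6*(6*0 - 4) = 6*(0 - 4) = 6*(-4) = -24)
x(o) = 2*o
D = -23157/11450 (D = 1/(-17*(-1/249) + 157*(-1/279)) = 1/(17/249 - 157/279) = 1/(-11450/23157) = -23157/11450 ≈ -2.0224)
x(u)*D = (2*(-24))*(-23157/11450) = -48*(-23157/11450) = 555768/5725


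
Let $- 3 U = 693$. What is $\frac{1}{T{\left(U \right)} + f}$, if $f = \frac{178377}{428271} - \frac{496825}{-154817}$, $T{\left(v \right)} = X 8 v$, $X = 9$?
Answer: $- \frac{22101210469}{367507202009880} \approx -6.0138 \cdot 10^{-5}$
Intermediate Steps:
$U = -231$ ($U = \left(- \frac{1}{3}\right) 693 = -231$)
$T{\left(v \right)} = 72 v$ ($T{\left(v \right)} = 9 \cdot 8 v = 72 v$)
$f = \frac{80130510528}{22101210469}$ ($f = 178377 \cdot \frac{1}{428271} - - \frac{496825}{154817} = \frac{59459}{142757} + \frac{496825}{154817} = \frac{80130510528}{22101210469} \approx 3.6256$)
$\frac{1}{T{\left(U \right)} + f} = \frac{1}{72 \left(-231\right) + \frac{80130510528}{22101210469}} = \frac{1}{-16632 + \frac{80130510528}{22101210469}} = \frac{1}{- \frac{367507202009880}{22101210469}} = - \frac{22101210469}{367507202009880}$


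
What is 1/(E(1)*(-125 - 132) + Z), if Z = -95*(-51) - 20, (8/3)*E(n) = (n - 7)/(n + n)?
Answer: 8/40913 ≈ 0.00019554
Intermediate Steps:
E(n) = 3*(-7 + n)/(16*n) (E(n) = 3*((n - 7)/(n + n))/8 = 3*((-7 + n)/((2*n)))/8 = 3*((-7 + n)*(1/(2*n)))/8 = 3*((-7 + n)/(2*n))/8 = 3*(-7 + n)/(16*n))
Z = 4825 (Z = 4845 - 20 = 4825)
1/(E(1)*(-125 - 132) + Z) = 1/(((3/16)*(-7 + 1)/1)*(-125 - 132) + 4825) = 1/(((3/16)*1*(-6))*(-257) + 4825) = 1/(-9/8*(-257) + 4825) = 1/(2313/8 + 4825) = 1/(40913/8) = 8/40913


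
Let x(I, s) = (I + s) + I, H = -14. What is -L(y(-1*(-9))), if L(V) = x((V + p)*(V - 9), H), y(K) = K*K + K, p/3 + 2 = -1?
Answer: -13108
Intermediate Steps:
p = -9 (p = -6 + 3*(-1) = -6 - 3 = -9)
y(K) = K + K² (y(K) = K² + K = K + K²)
x(I, s) = s + 2*I
L(V) = -14 + 2*(-9 + V)² (L(V) = -14 + 2*((V - 9)*(V - 9)) = -14 + 2*((-9 + V)*(-9 + V)) = -14 + 2*(-9 + V)²)
-L(y(-1*(-9))) = -(148 - 36*(-1*(-9))*(1 - 1*(-9)) + 2*((-1*(-9))*(1 - 1*(-9)))²) = -(148 - 324*(1 + 9) + 2*(9*(1 + 9))²) = -(148 - 324*10 + 2*(9*10)²) = -(148 - 36*90 + 2*90²) = -(148 - 3240 + 2*8100) = -(148 - 3240 + 16200) = -1*13108 = -13108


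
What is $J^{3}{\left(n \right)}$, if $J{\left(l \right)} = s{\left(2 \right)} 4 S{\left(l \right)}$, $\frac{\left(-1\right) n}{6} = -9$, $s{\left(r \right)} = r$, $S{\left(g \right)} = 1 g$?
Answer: $80621568$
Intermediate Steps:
$S{\left(g \right)} = g$
$n = 54$ ($n = \left(-6\right) \left(-9\right) = 54$)
$J{\left(l \right)} = 8 l$ ($J{\left(l \right)} = 2 \cdot 4 l = 8 l$)
$J^{3}{\left(n \right)} = \left(8 \cdot 54\right)^{3} = 432^{3} = 80621568$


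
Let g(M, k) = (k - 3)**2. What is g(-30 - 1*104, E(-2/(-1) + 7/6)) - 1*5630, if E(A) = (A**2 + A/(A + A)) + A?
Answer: -7148255/1296 ≈ -5515.6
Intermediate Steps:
E(A) = 1/2 + A + A**2 (E(A) = (A**2 + A/((2*A))) + A = (A**2 + (1/(2*A))*A) + A = (A**2 + 1/2) + A = (1/2 + A**2) + A = 1/2 + A + A**2)
g(M, k) = (-3 + k)**2
g(-30 - 1*104, E(-2/(-1) + 7/6)) - 1*5630 = (-3 + (1/2 + (-2/(-1) + 7/6) + (-2/(-1) + 7/6)**2))**2 - 1*5630 = (-3 + (1/2 + (-2*(-1) + 7*(1/6)) + (-2*(-1) + 7*(1/6))**2))**2 - 5630 = (-3 + (1/2 + (2 + 7/6) + (2 + 7/6)**2))**2 - 5630 = (-3 + (1/2 + 19/6 + (19/6)**2))**2 - 5630 = (-3 + (1/2 + 19/6 + 361/36))**2 - 5630 = (-3 + 493/36)**2 - 5630 = (385/36)**2 - 5630 = 148225/1296 - 5630 = -7148255/1296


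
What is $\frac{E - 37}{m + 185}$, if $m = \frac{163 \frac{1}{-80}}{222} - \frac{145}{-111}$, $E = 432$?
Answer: $\frac{2338400}{1102879} \approx 2.1203$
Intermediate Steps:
$m = \frac{7679}{5920}$ ($m = 163 \left(- \frac{1}{80}\right) \frac{1}{222} - - \frac{145}{111} = \left(- \frac{163}{80}\right) \frac{1}{222} + \frac{145}{111} = - \frac{163}{17760} + \frac{145}{111} = \frac{7679}{5920} \approx 1.2971$)
$\frac{E - 37}{m + 185} = \frac{432 - 37}{\frac{7679}{5920} + 185} = \frac{395}{\frac{1102879}{5920}} = 395 \cdot \frac{5920}{1102879} = \frac{2338400}{1102879}$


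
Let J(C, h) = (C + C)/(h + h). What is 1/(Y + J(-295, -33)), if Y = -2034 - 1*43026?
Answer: -33/1486685 ≈ -2.2197e-5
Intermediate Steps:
J(C, h) = C/h (J(C, h) = (2*C)/((2*h)) = (2*C)*(1/(2*h)) = C/h)
Y = -45060 (Y = -2034 - 43026 = -45060)
1/(Y + J(-295, -33)) = 1/(-45060 - 295/(-33)) = 1/(-45060 - 295*(-1/33)) = 1/(-45060 + 295/33) = 1/(-1486685/33) = -33/1486685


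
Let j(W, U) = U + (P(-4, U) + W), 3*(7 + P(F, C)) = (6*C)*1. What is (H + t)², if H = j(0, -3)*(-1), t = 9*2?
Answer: 1156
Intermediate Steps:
P(F, C) = -7 + 2*C (P(F, C) = -7 + ((6*C)*1)/3 = -7 + (6*C)/3 = -7 + 2*C)
t = 18
j(W, U) = -7 + W + 3*U (j(W, U) = U + ((-7 + 2*U) + W) = U + (-7 + W + 2*U) = -7 + W + 3*U)
H = 16 (H = (-7 + 0 + 3*(-3))*(-1) = (-7 + 0 - 9)*(-1) = -16*(-1) = 16)
(H + t)² = (16 + 18)² = 34² = 1156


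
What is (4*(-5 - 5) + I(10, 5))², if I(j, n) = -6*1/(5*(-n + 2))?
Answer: 39204/25 ≈ 1568.2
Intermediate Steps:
I(j, n) = -6/(10 - 5*n) (I(j, n) = -6*1/(5*(2 - n)) = -6/(10 - 5*n))
(4*(-5 - 5) + I(10, 5))² = (4*(-5 - 5) + 6/(5*(-2 + 5)))² = (4*(-10) + (6/5)/3)² = (-40 + (6/5)*(⅓))² = (-40 + ⅖)² = (-198/5)² = 39204/25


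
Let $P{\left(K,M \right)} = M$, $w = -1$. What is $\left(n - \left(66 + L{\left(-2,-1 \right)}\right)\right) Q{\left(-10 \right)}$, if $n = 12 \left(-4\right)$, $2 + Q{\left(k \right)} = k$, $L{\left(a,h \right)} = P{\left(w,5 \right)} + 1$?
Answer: $1440$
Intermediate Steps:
$L{\left(a,h \right)} = 6$ ($L{\left(a,h \right)} = 5 + 1 = 6$)
$Q{\left(k \right)} = -2 + k$
$n = -48$
$\left(n - \left(66 + L{\left(-2,-1 \right)}\right)\right) Q{\left(-10 \right)} = \left(-48 - 72\right) \left(-2 - 10\right) = \left(-48 - 72\right) \left(-12\right) = \left(-120\right) \left(-12\right) = 1440$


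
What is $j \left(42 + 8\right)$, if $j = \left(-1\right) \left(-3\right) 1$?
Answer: $150$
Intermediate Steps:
$j = 3$ ($j = 3 \cdot 1 = 3$)
$j \left(42 + 8\right) = 3 \left(42 + 8\right) = 3 \cdot 50 = 150$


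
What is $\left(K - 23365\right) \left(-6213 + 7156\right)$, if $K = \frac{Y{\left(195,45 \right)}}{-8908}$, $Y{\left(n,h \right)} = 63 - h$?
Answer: $- \frac{98135859017}{4454} \approx -2.2033 \cdot 10^{7}$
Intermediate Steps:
$K = - \frac{9}{4454}$ ($K = \frac{63 - 45}{-8908} = \left(63 - 45\right) \left(- \frac{1}{8908}\right) = 18 \left(- \frac{1}{8908}\right) = - \frac{9}{4454} \approx -0.0020207$)
$\left(K - 23365\right) \left(-6213 + 7156\right) = \left(- \frac{9}{4454} - 23365\right) \left(-6213 + 7156\right) = \left(- \frac{104067719}{4454}\right) 943 = - \frac{98135859017}{4454}$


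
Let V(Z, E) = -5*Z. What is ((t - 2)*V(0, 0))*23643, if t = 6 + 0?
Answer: 0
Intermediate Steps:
V(Z, E) = -5*Z
t = 6
((t - 2)*V(0, 0))*23643 = ((6 - 2)*(-5*0))*23643 = (4*0)*23643 = 0*23643 = 0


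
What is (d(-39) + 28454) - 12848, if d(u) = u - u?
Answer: 15606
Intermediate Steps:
d(u) = 0
(d(-39) + 28454) - 12848 = (0 + 28454) - 12848 = 28454 - 12848 = 15606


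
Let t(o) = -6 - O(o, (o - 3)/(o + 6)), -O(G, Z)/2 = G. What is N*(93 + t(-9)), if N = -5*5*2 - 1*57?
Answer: -7383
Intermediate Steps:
O(G, Z) = -2*G
t(o) = -6 + 2*o (t(o) = -6 - (-2)*o = -6 + 2*o)
N = -107 (N = -25*2 - 57 = -50 - 57 = -107)
N*(93 + t(-9)) = -107*(93 + (-6 + 2*(-9))) = -107*(93 + (-6 - 18)) = -107*(93 - 24) = -107*69 = -7383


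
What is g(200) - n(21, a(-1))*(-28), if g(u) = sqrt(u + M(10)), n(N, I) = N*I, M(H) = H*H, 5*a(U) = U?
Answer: -588/5 + 10*sqrt(3) ≈ -100.28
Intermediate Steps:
a(U) = U/5
M(H) = H**2
n(N, I) = I*N
g(u) = sqrt(100 + u) (g(u) = sqrt(u + 10**2) = sqrt(u + 100) = sqrt(100 + u))
g(200) - n(21, a(-1))*(-28) = sqrt(100 + 200) - ((1/5)*(-1))*21*(-28) = sqrt(300) - (-1/5*21)*(-28) = 10*sqrt(3) - (-21)*(-28)/5 = 10*sqrt(3) - 1*588/5 = 10*sqrt(3) - 588/5 = -588/5 + 10*sqrt(3)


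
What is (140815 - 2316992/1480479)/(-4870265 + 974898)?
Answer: -208471333393/5767009040793 ≈ -0.036149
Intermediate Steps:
(140815 - 2316992/1480479)/(-4870265 + 974898) = (140815 - 2316992*1/1480479)/(-3895367) = (140815 - 2316992/1480479)*(-1/3895367) = (208471333393/1480479)*(-1/3895367) = -208471333393/5767009040793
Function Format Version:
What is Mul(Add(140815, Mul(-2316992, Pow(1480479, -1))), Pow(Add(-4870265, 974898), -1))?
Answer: Rational(-208471333393, 5767009040793) ≈ -0.036149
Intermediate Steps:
Mul(Add(140815, Mul(-2316992, Pow(1480479, -1))), Pow(Add(-4870265, 974898), -1)) = Mul(Add(140815, Mul(-2316992, Rational(1, 1480479))), Pow(-3895367, -1)) = Mul(Add(140815, Rational(-2316992, 1480479)), Rational(-1, 3895367)) = Mul(Rational(208471333393, 1480479), Rational(-1, 3895367)) = Rational(-208471333393, 5767009040793)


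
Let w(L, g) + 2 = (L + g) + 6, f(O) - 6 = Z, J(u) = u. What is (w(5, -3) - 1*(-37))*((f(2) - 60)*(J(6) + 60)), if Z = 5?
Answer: -139062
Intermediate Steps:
f(O) = 11 (f(O) = 6 + 5 = 11)
w(L, g) = 4 + L + g (w(L, g) = -2 + ((L + g) + 6) = -2 + (6 + L + g) = 4 + L + g)
(w(5, -3) - 1*(-37))*((f(2) - 60)*(J(6) + 60)) = ((4 + 5 - 3) - 1*(-37))*((11 - 60)*(6 + 60)) = (6 + 37)*(-49*66) = 43*(-3234) = -139062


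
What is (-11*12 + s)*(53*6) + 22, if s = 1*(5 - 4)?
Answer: -41636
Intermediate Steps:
s = 1 (s = 1*1 = 1)
(-11*12 + s)*(53*6) + 22 = (-11*12 + 1)*(53*6) + 22 = (-132 + 1)*318 + 22 = -131*318 + 22 = -41658 + 22 = -41636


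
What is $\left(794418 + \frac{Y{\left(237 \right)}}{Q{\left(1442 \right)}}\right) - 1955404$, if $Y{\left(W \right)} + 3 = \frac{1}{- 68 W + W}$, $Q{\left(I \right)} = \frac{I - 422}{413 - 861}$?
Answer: $- \frac{4700995321514}{4049145} \approx -1.161 \cdot 10^{6}$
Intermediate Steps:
$Q{\left(I \right)} = \frac{211}{224} - \frac{I}{448}$ ($Q{\left(I \right)} = \frac{-422 + I}{-448} = \left(-422 + I\right) \left(- \frac{1}{448}\right) = \frac{211}{224} - \frac{I}{448}$)
$Y{\left(W \right)} = -3 - \frac{1}{67 W}$ ($Y{\left(W \right)} = -3 + \frac{1}{- 68 W + W} = -3 + \frac{1}{\left(-67\right) W} = -3 - \frac{1}{67 W}$)
$\left(794418 + \frac{Y{\left(237 \right)}}{Q{\left(1442 \right)}}\right) - 1955404 = \left(794418 + \frac{-3 - \frac{1}{67 \cdot 237}}{\frac{211}{224} - \frac{103}{32}}\right) - 1955404 = \left(794418 + \frac{-3 - \frac{1}{15879}}{\frac{211}{224} - \frac{103}{32}}\right) - 1955404 = \left(794418 + \frac{-3 - \frac{1}{15879}}{- \frac{255}{112}}\right) - 1955404 = \left(794418 - - \frac{5335456}{4049145}\right) - 1955404 = \left(794418 + \frac{5335456}{4049145}\right) - 1955404 = \frac{3216719008066}{4049145} - 1955404 = - \frac{4700995321514}{4049145}$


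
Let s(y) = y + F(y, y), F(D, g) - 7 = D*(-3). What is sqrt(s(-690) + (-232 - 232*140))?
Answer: 5*I*sqrt(1253) ≈ 176.99*I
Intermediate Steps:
F(D, g) = 7 - 3*D (F(D, g) = 7 + D*(-3) = 7 - 3*D)
s(y) = 7 - 2*y (s(y) = y + (7 - 3*y) = 7 - 2*y)
sqrt(s(-690) + (-232 - 232*140)) = sqrt((7 - 2*(-690)) + (-232 - 232*140)) = sqrt((7 + 1380) + (-232 - 32480)) = sqrt(1387 - 32712) = sqrt(-31325) = 5*I*sqrt(1253)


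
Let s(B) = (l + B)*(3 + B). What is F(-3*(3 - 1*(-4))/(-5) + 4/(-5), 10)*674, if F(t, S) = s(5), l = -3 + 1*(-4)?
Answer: -10784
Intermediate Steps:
l = -7 (l = -3 - 4 = -7)
s(B) = (-7 + B)*(3 + B)
F(t, S) = -16 (F(t, S) = -21 + 5² - 4*5 = -21 + 25 - 20 = -16)
F(-3*(3 - 1*(-4))/(-5) + 4/(-5), 10)*674 = -16*674 = -10784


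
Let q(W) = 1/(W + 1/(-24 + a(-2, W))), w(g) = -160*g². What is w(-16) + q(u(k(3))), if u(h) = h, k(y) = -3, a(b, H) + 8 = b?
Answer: -4218914/103 ≈ -40960.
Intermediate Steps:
a(b, H) = -8 + b
q(W) = 1/(-1/34 + W) (q(W) = 1/(W + 1/(-24 + (-8 - 2))) = 1/(W + 1/(-24 - 10)) = 1/(W + 1/(-34)) = 1/(W - 1/34) = 1/(-1/34 + W))
w(-16) + q(u(k(3))) = -160*(-16)² + 34/(-1 + 34*(-3)) = -160*256 + 34/(-1 - 102) = -40960 + 34/(-103) = -40960 + 34*(-1/103) = -40960 - 34/103 = -4218914/103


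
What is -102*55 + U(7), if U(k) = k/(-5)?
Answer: -28057/5 ≈ -5611.4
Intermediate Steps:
U(k) = -k/5 (U(k) = k*(-1/5) = -k/5)
-102*55 + U(7) = -102*55 - 1/5*7 = -5610 - 7/5 = -28057/5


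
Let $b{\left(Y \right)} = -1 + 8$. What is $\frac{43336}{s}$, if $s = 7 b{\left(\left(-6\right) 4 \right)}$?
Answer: $\frac{43336}{49} \approx 884.41$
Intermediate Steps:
$b{\left(Y \right)} = 7$
$s = 49$ ($s = 7 \cdot 7 = 49$)
$\frac{43336}{s} = \frac{43336}{49}$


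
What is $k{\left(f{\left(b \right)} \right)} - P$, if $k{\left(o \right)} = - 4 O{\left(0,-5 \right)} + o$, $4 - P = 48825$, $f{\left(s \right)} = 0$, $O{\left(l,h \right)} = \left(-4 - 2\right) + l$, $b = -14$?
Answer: $48845$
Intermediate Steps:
$O{\left(l,h \right)} = -6 + l$
$P = -48821$ ($P = 4 - 48825 = -48821$)
$k{\left(o \right)} = 24 + o$ ($k{\left(o \right)} = - 4 \left(-6 + 0\right) + o = \left(-4\right) \left(-6\right) + o = 24 + o$)
$k{\left(f{\left(b \right)} \right)} - P = \left(24 + 0\right) - -48821 = 24 + 48821 = 48845$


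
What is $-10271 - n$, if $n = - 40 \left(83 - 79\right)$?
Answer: $-10111$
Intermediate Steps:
$n = -160$ ($n = \left(-40\right) 4 = -160$)
$-10271 - n = -10271 - -160 = -10271 + 160 = -10111$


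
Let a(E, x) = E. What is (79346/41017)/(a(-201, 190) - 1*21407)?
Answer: -39673/443147668 ≈ -8.9525e-5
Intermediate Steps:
(79346/41017)/(a(-201, 190) - 1*21407) = (79346/41017)/(-201 - 1*21407) = (79346*(1/41017))/(-201 - 21407) = (79346/41017)/(-21608) = (79346/41017)*(-1/21608) = -39673/443147668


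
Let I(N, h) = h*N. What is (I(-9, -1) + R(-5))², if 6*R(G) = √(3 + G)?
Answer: (54 + I*√2)²/36 ≈ 80.944 + 4.2426*I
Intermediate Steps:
I(N, h) = N*h
R(G) = √(3 + G)/6
(I(-9, -1) + R(-5))² = (-9*(-1) + √(3 - 5)/6)² = (9 + √(-2)/6)² = (9 + (I*√2)/6)² = (9 + I*√2/6)²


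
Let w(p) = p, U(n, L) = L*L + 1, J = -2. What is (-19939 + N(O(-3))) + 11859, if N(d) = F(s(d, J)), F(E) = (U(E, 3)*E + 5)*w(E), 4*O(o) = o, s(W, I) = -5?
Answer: -7855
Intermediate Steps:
U(n, L) = 1 + L² (U(n, L) = L² + 1 = 1 + L²)
O(o) = o/4
F(E) = E*(5 + 10*E) (F(E) = ((1 + 3²)*E + 5)*E = ((1 + 9)*E + 5)*E = (10*E + 5)*E = (5 + 10*E)*E = E*(5 + 10*E))
N(d) = 225 (N(d) = 5*(-5)*(1 + 2*(-5)) = 5*(-5)*(1 - 10) = 5*(-5)*(-9) = 225)
(-19939 + N(O(-3))) + 11859 = (-19939 + 225) + 11859 = -19714 + 11859 = -7855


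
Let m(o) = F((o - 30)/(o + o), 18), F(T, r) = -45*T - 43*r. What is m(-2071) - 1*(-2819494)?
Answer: 11675043695/4142 ≈ 2.8187e+6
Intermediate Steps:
m(o) = -774 - 45*(-30 + o)/(2*o) (m(o) = -45*(o - 30)/(o + o) - 43*18 = -45*(-30 + o)/(2*o) - 774 = -774 - 45*(-30 + o)/(2*o))
m(-2071) - 1*(-2819494) = (-1593/2 + 675/(-2071)) - 1*(-2819494) = (-1593/2 + 675*(-1/2071)) + 2819494 = (-1593/2 - 675/2071) + 2819494 = -3300453/4142 + 2819494 = 11675043695/4142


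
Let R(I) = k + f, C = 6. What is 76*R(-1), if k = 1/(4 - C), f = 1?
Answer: 38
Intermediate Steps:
k = -½ (k = 1/(4 - 1*6) = 1/(4 - 6) = 1/(-2) = -½ ≈ -0.50000)
R(I) = ½ (R(I) = -½ + 1 = ½)
76*R(-1) = 76*(½) = 38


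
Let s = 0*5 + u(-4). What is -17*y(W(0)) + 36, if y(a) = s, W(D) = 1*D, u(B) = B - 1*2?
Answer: 138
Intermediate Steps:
u(B) = -2 + B (u(B) = B - 2 = -2 + B)
W(D) = D
s = -6 (s = 0*5 + (-2 - 4) = 0 - 6 = -6)
y(a) = -6
-17*y(W(0)) + 36 = -17*(-6) + 36 = 102 + 36 = 138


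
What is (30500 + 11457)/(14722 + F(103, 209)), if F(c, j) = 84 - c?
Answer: 41957/14703 ≈ 2.8536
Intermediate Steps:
(30500 + 11457)/(14722 + F(103, 209)) = (30500 + 11457)/(14722 + (84 - 1*103)) = 41957/(14722 + (84 - 103)) = 41957/(14722 - 19) = 41957/14703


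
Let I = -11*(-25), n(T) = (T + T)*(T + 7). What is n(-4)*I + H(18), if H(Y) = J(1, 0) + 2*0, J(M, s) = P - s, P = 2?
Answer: -6598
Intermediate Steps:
n(T) = 2*T*(7 + T) (n(T) = (2*T)*(7 + T) = 2*T*(7 + T))
J(M, s) = 2 - s
I = 275
H(Y) = 2 (H(Y) = (2 - 1*0) + 2*0 = (2 + 0) + 0 = 2 + 0 = 2)
n(-4)*I + H(18) = (2*(-4)*(7 - 4))*275 + 2 = (2*(-4)*3)*275 + 2 = -24*275 + 2 = -6600 + 2 = -6598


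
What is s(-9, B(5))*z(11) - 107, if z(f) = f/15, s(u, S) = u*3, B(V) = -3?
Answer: -634/5 ≈ -126.80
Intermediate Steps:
s(u, S) = 3*u
z(f) = f/15 (z(f) = f*(1/15) = f/15)
s(-9, B(5))*z(11) - 107 = (3*(-9))*((1/15)*11) - 107 = -27*11/15 - 107 = -99/5 - 107 = -634/5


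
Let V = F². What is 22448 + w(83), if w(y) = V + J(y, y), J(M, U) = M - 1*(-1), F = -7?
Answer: 22581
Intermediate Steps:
J(M, U) = 1 + M (J(M, U) = M + 1 = 1 + M)
V = 49 (V = (-7)² = 49)
w(y) = 50 + y (w(y) = 49 + (1 + y) = 50 + y)
22448 + w(83) = 22448 + (50 + 83) = 22448 + 133 = 22581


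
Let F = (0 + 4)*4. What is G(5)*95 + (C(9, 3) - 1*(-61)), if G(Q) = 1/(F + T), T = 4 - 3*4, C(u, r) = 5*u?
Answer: 943/8 ≈ 117.88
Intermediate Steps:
T = -8 (T = 4 - 12 = -8)
F = 16 (F = 4*4 = 16)
G(Q) = ⅛ (G(Q) = 1/(16 - 8) = 1/8 = ⅛)
G(5)*95 + (C(9, 3) - 1*(-61)) = (⅛)*95 + (5*9 - 1*(-61)) = 95/8 + (45 + 61) = 95/8 + 106 = 943/8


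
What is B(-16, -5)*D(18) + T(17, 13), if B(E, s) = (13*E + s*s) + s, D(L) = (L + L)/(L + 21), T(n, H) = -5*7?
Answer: -2711/13 ≈ -208.54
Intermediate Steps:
T(n, H) = -35
D(L) = 2*L/(21 + L) (D(L) = (2*L)/(21 + L) = 2*L/(21 + L))
B(E, s) = s + s² + 13*E (B(E, s) = (13*E + s²) + s = (s² + 13*E) + s = s + s² + 13*E)
B(-16, -5)*D(18) + T(17, 13) = (-5 + (-5)² + 13*(-16))*(2*18/(21 + 18)) - 35 = (-5 + 25 - 208)*(2*18/39) - 35 = -376*18/39 - 35 = -188*12/13 - 35 = -2256/13 - 35 = -2711/13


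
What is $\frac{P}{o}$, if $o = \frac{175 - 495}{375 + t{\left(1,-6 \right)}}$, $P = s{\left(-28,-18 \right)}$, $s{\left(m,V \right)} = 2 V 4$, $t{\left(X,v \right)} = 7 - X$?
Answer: $\frac{3429}{20} \approx 171.45$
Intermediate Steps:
$s{\left(m,V \right)} = 8 V$
$P = -144$ ($P = 8 \left(-18\right) = -144$)
$o = - \frac{320}{381}$ ($o = \frac{175 - 495}{375 + \left(7 - 1\right)} = - \frac{320}{375 + \left(7 - 1\right)} = - \frac{320}{375 + 6} = - \frac{320}{381} \approx -0.8399$)
$\frac{P}{o} = - \frac{144}{- \frac{320}{381}} = \left(-144\right) \left(- \frac{381}{320}\right) = \frac{3429}{20}$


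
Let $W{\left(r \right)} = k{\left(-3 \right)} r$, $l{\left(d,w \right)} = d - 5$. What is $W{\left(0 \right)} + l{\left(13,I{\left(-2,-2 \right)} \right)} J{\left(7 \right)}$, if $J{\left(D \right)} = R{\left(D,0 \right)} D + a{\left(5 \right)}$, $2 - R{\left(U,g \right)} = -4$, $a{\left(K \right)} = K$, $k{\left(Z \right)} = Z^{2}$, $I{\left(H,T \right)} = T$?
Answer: $376$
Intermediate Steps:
$R{\left(U,g \right)} = 6$ ($R{\left(U,g \right)} = 2 - -4 = 2 + 4 = 6$)
$l{\left(d,w \right)} = -5 + d$ ($l{\left(d,w \right)} = d - 5 = -5 + d$)
$J{\left(D \right)} = 5 + 6 D$ ($J{\left(D \right)} = 6 D + 5 = 5 + 6 D$)
$W{\left(r \right)} = 9 r$ ($W{\left(r \right)} = \left(-3\right)^{2} r = 9 r$)
$W{\left(0 \right)} + l{\left(13,I{\left(-2,-2 \right)} \right)} J{\left(7 \right)} = 9 \cdot 0 + \left(-5 + 13\right) \left(5 + 6 \cdot 7\right) = 0 + 8 \left(5 + 42\right) = 0 + 8 \cdot 47 = 0 + 376 = 376$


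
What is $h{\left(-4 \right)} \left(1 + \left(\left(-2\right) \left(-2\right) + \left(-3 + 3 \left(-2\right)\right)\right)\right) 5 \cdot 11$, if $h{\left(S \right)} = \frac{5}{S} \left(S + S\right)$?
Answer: $-2200$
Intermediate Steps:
$h{\left(S \right)} = 10$ ($h{\left(S \right)} = \frac{5}{S} 2 S = 10$)
$h{\left(-4 \right)} \left(1 + \left(\left(-2\right) \left(-2\right) + \left(-3 + 3 \left(-2\right)\right)\right)\right) 5 \cdot 11 = 10 \left(1 + \left(\left(-2\right) \left(-2\right) + \left(-3 + 3 \left(-2\right)\right)\right)\right) 5 \cdot 11 = 10 \left(1 + \left(4 - 9\right)\right) 5 \cdot 11 = 10 \left(1 - 5\right) 5 \cdot 11 = 10 \left(\left(-4\right) 5\right) 11 = 10 \left(-20\right) 11 = \left(-200\right) 11 = -2200$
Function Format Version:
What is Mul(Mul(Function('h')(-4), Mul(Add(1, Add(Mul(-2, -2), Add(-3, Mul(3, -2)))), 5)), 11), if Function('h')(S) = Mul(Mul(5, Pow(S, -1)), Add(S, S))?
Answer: -2200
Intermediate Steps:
Function('h')(S) = 10 (Function('h')(S) = Mul(Mul(5, Pow(S, -1)), Mul(2, S)) = 10)
Mul(Mul(Function('h')(-4), Mul(Add(1, Add(Mul(-2, -2), Add(-3, Mul(3, -2)))), 5)), 11) = Mul(Mul(10, Mul(Add(1, Add(Mul(-2, -2), Add(-3, Mul(3, -2)))), 5)), 11) = Mul(Mul(10, Mul(Add(1, Add(4, Add(-3, -6))), 5)), 11) = Mul(Mul(10, Mul(Add(1, Add(4, -9)), 5)), 11) = Mul(Mul(10, Mul(Add(1, -5), 5)), 11) = Mul(Mul(10, Mul(-4, 5)), 11) = Mul(Mul(10, -20), 11) = Mul(-200, 11) = -2200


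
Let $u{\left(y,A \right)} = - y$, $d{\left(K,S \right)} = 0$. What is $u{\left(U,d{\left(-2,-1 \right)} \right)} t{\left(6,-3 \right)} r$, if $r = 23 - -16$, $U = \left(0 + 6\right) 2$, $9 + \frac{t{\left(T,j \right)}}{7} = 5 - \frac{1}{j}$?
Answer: $12012$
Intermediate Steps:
$t{\left(T,j \right)} = -28 - \frac{7}{j}$ ($t{\left(T,j \right)} = -63 + 7 \left(5 - \frac{1}{j}\right) = -63 + \left(35 - \frac{7}{j}\right) = -28 - \frac{7}{j}$)
$U = 12$ ($U = 6 \cdot 2 = 12$)
$r = 39$ ($r = 23 + 16 = 39$)
$u{\left(U,d{\left(-2,-1 \right)} \right)} t{\left(6,-3 \right)} r = \left(-1\right) 12 \left(-28 - \frac{7}{-3}\right) 39 = - 12 \left(-28 - - \frac{7}{3}\right) 39 = - 12 \left(-28 + \frac{7}{3}\right) 39 = \left(-12\right) \left(- \frac{77}{3}\right) 39 = 308 \cdot 39 = 12012$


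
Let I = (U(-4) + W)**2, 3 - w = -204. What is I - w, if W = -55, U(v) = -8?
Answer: 3762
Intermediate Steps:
w = 207 (w = 3 - 1*(-204) = 3 + 204 = 207)
I = 3969 (I = (-8 - 55)**2 = (-63)**2 = 3969)
I - w = 3969 - 1*207 = 3969 - 207 = 3762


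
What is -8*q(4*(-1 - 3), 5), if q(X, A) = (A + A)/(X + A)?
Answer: 80/11 ≈ 7.2727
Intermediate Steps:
q(X, A) = 2*A/(A + X) (q(X, A) = (2*A)/(A + X) = 2*A/(A + X))
-8*q(4*(-1 - 3), 5) = -16*5/(5 + 4*(-1 - 3)) = -16*5/(5 + 4*(-4)) = -16*5/(5 - 16) = -16*5/(-11) = -16*5*(-1)/11 = -8*(-10/11) = 80/11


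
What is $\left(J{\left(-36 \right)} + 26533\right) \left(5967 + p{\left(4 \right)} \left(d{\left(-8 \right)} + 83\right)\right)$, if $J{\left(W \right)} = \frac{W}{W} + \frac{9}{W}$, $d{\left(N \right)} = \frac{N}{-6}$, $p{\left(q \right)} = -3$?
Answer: $\frac{303227695}{2} \approx 1.5161 \cdot 10^{8}$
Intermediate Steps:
$d{\left(N \right)} = - \frac{N}{6}$ ($d{\left(N \right)} = N \left(- \frac{1}{6}\right) = - \frac{N}{6}$)
$J{\left(W \right)} = 1 + \frac{9}{W}$
$\left(J{\left(-36 \right)} + 26533\right) \left(5967 + p{\left(4 \right)} \left(d{\left(-8 \right)} + 83\right)\right) = \left(\frac{9 - 36}{-36} + 26533\right) \left(5967 - 3 \left(\left(- \frac{1}{6}\right) \left(-8\right) + 83\right)\right) = \left(\left(- \frac{1}{36}\right) \left(-27\right) + 26533\right) \left(5967 - 3 \left(\frac{4}{3} + 83\right)\right) = \left(\frac{3}{4} + 26533\right) \left(5967 - 253\right) = \frac{106135 \left(5967 - 253\right)}{4} = \frac{106135}{4} \cdot 5714 = \frac{303227695}{2}$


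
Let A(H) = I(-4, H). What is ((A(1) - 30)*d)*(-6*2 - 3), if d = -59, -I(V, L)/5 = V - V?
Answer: -26550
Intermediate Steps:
I(V, L) = 0 (I(V, L) = -5*(V - V) = -5*0 = 0)
A(H) = 0
((A(1) - 30)*d)*(-6*2 - 3) = ((0 - 30)*(-59))*(-6*2 - 3) = (-30*(-59))*(-12 - 3) = 1770*(-15) = -26550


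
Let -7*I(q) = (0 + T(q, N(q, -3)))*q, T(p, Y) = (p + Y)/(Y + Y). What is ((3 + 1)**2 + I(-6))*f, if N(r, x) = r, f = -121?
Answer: -14278/7 ≈ -2039.7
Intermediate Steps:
T(p, Y) = (Y + p)/(2*Y) (T(p, Y) = (Y + p)/((2*Y)) = (Y + p)*(1/(2*Y)) = (Y + p)/(2*Y))
I(q) = -q/7 (I(q) = -(0 + (q + q)/(2*q))*q/7 = -(0 + (2*q)/(2*q))*q/7 = -(0 + 1)*q/7 = -q/7)
((3 + 1)**2 + I(-6))*f = ((3 + 1)**2 - 1/7*(-6))*(-121) = (4**2 + 6/7)*(-121) = (16 + 6/7)*(-121) = (118/7)*(-121) = -14278/7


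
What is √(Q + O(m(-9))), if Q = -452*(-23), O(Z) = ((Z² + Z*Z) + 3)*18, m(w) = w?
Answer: √13366 ≈ 115.61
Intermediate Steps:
O(Z) = 54 + 36*Z² (O(Z) = ((Z² + Z²) + 3)*18 = (2*Z² + 3)*18 = (3 + 2*Z²)*18 = 54 + 36*Z²)
Q = 10396
√(Q + O(m(-9))) = √(10396 + (54 + 36*(-9)²)) = √(10396 + (54 + 36*81)) = √(10396 + (54 + 2916)) = √(10396 + 2970) = √13366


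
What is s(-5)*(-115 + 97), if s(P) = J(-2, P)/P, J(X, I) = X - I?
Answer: 54/5 ≈ 10.800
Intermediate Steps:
s(P) = (-2 - P)/P
s(-5)*(-115 + 97) = ((-2 - 1*(-5))/(-5))*(-115 + 97) = -(-2 + 5)/5*(-18) = -⅕*3*(-18) = -⅗*(-18) = 54/5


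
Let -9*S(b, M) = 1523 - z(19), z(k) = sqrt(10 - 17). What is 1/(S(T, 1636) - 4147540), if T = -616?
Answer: -47994921/199068976451528 - 9*I*sqrt(7)/1393482835160696 ≈ -2.411e-7 - 1.7088e-14*I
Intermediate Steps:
z(k) = I*sqrt(7) (z(k) = sqrt(-7) = I*sqrt(7))
S(b, M) = -1523/9 + I*sqrt(7)/9 (S(b, M) = -(1523 - I*sqrt(7))/9 = -1523/9 + I*sqrt(7)/9)
1/(S(T, 1636) - 4147540) = 1/((-1523/9 + I*sqrt(7)/9) - 4147540) = 1/(-37329383/9 + I*sqrt(7)/9)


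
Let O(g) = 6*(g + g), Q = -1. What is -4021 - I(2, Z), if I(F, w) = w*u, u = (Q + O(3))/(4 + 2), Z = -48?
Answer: -3741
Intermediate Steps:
O(g) = 12*g (O(g) = 6*(2*g) = 12*g)
u = 35/6 (u = (-1 + 12*3)/(4 + 2) = (-1 + 36)/6 = 35*(⅙) = 35/6 ≈ 5.8333)
I(F, w) = 35*w/6 (I(F, w) = w*(35/6) = 35*w/6)
-4021 - I(2, Z) = -4021 - 35*(-48)/6 = -4021 - 1*(-280) = -4021 + 280 = -3741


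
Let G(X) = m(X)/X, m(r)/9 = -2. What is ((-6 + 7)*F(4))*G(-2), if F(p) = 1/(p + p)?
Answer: 9/8 ≈ 1.1250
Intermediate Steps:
m(r) = -18 (m(r) = 9*(-2) = -18)
F(p) = 1/(2*p)
G(X) = -18/X
((-6 + 7)*F(4))*G(-2) = ((-6 + 7)*((1/2)/4))*(-18/(-2)) = (1*((1/2)*(1/4)))*(-18*(-1/2)) = (1*(1/8))*9 = (1/8)*9 = 9/8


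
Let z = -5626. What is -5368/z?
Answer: 2684/2813 ≈ 0.95414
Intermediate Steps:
-5368/z = -5368/(-5626) = -5368*(-1/5626) = 2684/2813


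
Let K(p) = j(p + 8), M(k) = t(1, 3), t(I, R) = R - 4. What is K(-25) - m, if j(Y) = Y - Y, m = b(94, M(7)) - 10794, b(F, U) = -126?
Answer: 10920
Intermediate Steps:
t(I, R) = -4 + R
M(k) = -1 (M(k) = -4 + 3 = -1)
m = -10920 (m = -126 - 10794 = -10920)
j(Y) = 0
K(p) = 0
K(-25) - m = 0 - 1*(-10920) = 0 + 10920 = 10920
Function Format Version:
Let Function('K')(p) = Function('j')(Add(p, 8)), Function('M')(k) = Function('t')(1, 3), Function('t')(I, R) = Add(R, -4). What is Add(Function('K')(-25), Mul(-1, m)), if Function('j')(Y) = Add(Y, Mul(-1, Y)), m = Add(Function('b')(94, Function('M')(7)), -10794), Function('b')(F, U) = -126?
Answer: 10920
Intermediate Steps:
Function('t')(I, R) = Add(-4, R)
Function('M')(k) = -1 (Function('M')(k) = Add(-4, 3) = -1)
m = -10920 (m = Add(-126, -10794) = -10920)
Function('j')(Y) = 0
Function('K')(p) = 0
Add(Function('K')(-25), Mul(-1, m)) = Add(0, Mul(-1, -10920)) = Add(0, 10920) = 10920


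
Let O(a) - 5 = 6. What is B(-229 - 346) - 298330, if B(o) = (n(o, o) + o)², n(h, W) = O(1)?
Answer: 19766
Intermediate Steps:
O(a) = 11 (O(a) = 5 + 6 = 11)
n(h, W) = 11
B(o) = (11 + o)²
B(-229 - 346) - 298330 = (11 + (-229 - 346))² - 298330 = (11 - 575)² - 298330 = (-564)² - 298330 = 318096 - 298330 = 19766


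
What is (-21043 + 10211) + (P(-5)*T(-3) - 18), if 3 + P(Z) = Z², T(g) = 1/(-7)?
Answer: -75972/7 ≈ -10853.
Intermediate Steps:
T(g) = -⅐
P(Z) = -3 + Z²
(-21043 + 10211) + (P(-5)*T(-3) - 18) = (-21043 + 10211) + ((-3 + (-5)²)*(-⅐) - 18) = -10832 + ((-3 + 25)*(-⅐) - 18) = -10832 + (22*(-⅐) - 18) = -10832 + (-22/7 - 18) = -10832 - 148/7 = -75972/7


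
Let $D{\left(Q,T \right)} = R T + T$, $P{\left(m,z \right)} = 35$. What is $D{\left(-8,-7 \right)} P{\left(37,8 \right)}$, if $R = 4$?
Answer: $-1225$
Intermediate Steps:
$D{\left(Q,T \right)} = 5 T$ ($D{\left(Q,T \right)} = 4 T + T = 5 T$)
$D{\left(-8,-7 \right)} P{\left(37,8 \right)} = 5 \left(-7\right) 35 = \left(-35\right) 35 = -1225$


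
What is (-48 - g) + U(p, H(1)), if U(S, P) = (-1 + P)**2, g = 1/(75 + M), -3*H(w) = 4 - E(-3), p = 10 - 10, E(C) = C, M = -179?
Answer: -34519/936 ≈ -36.879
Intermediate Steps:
p = 0
H(w) = -7/3 (H(w) = -(4 - 1*(-3))/3 = -(4 + 3)/3 = -1/3*7 = -7/3)
g = -1/104 (g = 1/(75 - 179) = 1/(-104) = -1/104 ≈ -0.0096154)
(-48 - g) + U(p, H(1)) = (-48 - 1*(-1/104)) + (-1 - 7/3)**2 = (-48 + 1/104) + (-10/3)**2 = -4991/104 + 100/9 = -34519/936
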